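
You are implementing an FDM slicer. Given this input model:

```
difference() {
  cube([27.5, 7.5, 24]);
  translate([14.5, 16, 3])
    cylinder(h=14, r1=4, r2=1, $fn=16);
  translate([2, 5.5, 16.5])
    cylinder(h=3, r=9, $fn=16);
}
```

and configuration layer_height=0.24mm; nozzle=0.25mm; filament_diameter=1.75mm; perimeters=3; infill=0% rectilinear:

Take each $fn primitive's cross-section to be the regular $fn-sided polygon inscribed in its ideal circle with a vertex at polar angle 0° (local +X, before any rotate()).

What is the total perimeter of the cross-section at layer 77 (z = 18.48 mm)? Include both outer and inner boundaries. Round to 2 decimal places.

50.98 mm

At z = 18.48 mm: the cube is present — its section is the full 27.5×7.5 rectangle (perimeter 70.00 mm); the cone at (14.5, 16) does not reach this height (z outside [3, 17]); the cylinder at (2, 5.5): section is a regular 16-gon, circumradius r=9 (perimeter = 2·16·9.000·sin(180°/16) = 56.19 mm); After the difference (first − rest): starting from the 27.5×7.5 cube, the r=9 cylinder at (2, 5.5) partially overlaps it — only the 78.10 mm² overlap (of its 247.98 mm²) is removed, clipping the outline — boundary = 50.98 mm. Overall, the cross-section is a single solid region. Total boundary length (outer) = 50.98 mm.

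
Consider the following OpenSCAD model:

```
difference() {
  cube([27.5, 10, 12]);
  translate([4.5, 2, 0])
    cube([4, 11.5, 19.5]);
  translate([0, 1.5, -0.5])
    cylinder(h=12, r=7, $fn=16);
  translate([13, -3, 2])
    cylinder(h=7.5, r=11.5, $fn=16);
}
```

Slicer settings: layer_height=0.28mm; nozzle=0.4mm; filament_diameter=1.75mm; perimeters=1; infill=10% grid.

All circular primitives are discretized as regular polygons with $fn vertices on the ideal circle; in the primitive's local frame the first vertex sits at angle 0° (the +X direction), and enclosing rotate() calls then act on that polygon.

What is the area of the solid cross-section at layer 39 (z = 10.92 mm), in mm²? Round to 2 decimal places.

202.79 mm²

At z = 10.92 mm: the 27.5×10 cube contributes its full rectangle (area 275.00 mm²); the 4×11.5 cube at (4.5, 2) contributes its full rectangle (area 46.00 mm²); the r=7 cylinder at (0, 1.5) gives a regular 16-gon of circumradius 7 (constant along its height) (area = (16/2)·7.000²·sin(360°/16) = 150.01 mm²); the cylinder at (13, -3) is not intersected at this z (z outside [2, 9.5]); After the difference (first − rest): starting from the 27.5×10 cube (275.00 mm²), the 4×11.5 cube at (4.5, 2) partially overlaps it — only the 32.00 mm² overlap (of its 46.00 mm²) is removed, clipping the outline; the r=7 cylinder at (0, 1.5) partially overlaps it — only the 40.21 mm² overlap (of its 150.01 mm²) is removed, clipping the outline — area = 202.79 mm². Overall, the cross-section has 2 separate islands. Net area = 202.79 mm².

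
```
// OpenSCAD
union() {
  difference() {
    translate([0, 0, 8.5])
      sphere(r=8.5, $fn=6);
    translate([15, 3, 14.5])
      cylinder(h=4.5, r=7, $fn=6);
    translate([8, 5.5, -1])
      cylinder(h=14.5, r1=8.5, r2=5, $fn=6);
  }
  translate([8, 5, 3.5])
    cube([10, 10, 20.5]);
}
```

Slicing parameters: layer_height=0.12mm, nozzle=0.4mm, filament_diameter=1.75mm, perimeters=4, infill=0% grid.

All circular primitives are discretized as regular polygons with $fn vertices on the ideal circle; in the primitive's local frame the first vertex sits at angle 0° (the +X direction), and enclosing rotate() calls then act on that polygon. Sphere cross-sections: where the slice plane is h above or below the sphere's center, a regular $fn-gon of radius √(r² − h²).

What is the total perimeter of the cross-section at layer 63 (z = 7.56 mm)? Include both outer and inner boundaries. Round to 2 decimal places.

At z = 7.56 mm: the r=8.5 sphere slices to a regular 6-gon of circumradius 8.448 (√(r²−h²) with h=0.94 from center) (perimeter = 2·6·8.448·sin(180°/6) = 50.69 mm); the cylinder at (15, 3) does not reach this height (z outside [14.5, 19]); the cone at (8, 5.5): at t=0.590 of its height the radius interpolates to r₁+(r₂−r₁)t = 6.434, giving a regular 6-gon of that circumradius (perimeter = 2·6·6.434·sin(180°/6) = 38.60 mm); Taking the first minus the rest: starting from the r=8.5 sphere, the cone at (8, 5.5) partially overlaps it — only the 25.47 mm² overlap (of its 107.54 mm²) is removed, clipping the outline — boundary = 52.70 mm; the cube at (8, 5) (footprint 10×10) is included at this height (perimeter 40.00 mm); Merging all regions: the 2 present regions are separate (no shared area or edge), so areas and boundary lengths simply add and each stays a separate island — boundary = 92.70 mm. Overall, the cross-section has 2 separate islands. Total boundary length (outer) = 92.70 mm.

92.70 mm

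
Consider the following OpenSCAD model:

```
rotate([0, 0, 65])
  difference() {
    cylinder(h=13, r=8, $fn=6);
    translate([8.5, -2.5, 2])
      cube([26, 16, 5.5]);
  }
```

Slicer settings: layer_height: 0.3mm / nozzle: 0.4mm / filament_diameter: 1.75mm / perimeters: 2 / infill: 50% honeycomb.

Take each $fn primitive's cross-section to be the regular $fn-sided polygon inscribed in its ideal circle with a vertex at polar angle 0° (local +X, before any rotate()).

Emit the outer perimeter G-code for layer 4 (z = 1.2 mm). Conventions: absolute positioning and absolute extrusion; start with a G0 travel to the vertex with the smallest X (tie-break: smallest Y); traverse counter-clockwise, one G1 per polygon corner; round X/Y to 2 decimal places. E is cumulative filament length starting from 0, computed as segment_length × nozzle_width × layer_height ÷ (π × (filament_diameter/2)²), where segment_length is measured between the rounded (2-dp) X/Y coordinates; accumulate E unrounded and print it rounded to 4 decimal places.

G0 X-7.97 Y-0.70 Z1.20
G1 X-3.38 Y-7.25 E0.3990
G1 X4.59 Y-6.55 E0.7982
G1 X7.97 Y0.70 E1.1973
G1 X3.38 Y7.25 E1.5963
G1 X-4.59 Y6.55 E1.9955
G1 X-7.97 Y-0.70 E2.3945

At z = 1.2 mm: the r=8 cylinder gives a regular 6-gon of circumradius 8 (constant along its height); the cube at (8.5, -2.5) does not reach this height (z outside [2, 7.5]); Taking the first minus the rest: none of the subtracted shapes is present at this height, so the r=8 cylinder is unchanged — 1 connected region; (whole slice rotated 65° about Z — lengths, areas and connectivity unchanged). The outline is a single polygon with 6 vertices. Extrusion per mm of travel: 0.4 × 0.3 / (π × 0.875²) = 0.049890. Accumulating E over each segment gives final E = 2.3945.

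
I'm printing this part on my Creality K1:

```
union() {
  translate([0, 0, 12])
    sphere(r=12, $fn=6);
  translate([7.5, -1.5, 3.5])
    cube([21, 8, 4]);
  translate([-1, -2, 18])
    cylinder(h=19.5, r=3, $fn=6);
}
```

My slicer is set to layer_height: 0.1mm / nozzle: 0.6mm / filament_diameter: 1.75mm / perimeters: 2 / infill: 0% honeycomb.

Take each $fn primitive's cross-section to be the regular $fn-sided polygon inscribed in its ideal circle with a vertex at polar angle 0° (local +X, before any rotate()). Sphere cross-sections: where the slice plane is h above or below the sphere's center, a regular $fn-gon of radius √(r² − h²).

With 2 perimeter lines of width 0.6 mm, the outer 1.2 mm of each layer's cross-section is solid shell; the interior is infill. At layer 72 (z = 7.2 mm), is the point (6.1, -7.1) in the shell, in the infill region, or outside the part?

At z = 7.2 mm: the sphere: section is a regular 6-gon, circumradius = √(r²−h²) = √(12²−4.8²) = 10.998; the cube at (7.5, -1.5) is present — its section is the full 21×8 rectangle; the cylinder at (-1, -2) does not reach this height (z outside [18, 37.5]); Combining (union): the regions partially overlap (shared area 15.20 mm²), so overlapping operands fuse into one piece — 1 connected region. Overall, the cross-section is a single solid region. The nearest boundary edge runs (10.13, -1.50)→(5.50, -9.52); distance from the point to it = 0.69 mm. The point is inside the cross-section, 0.69 mm from the nearest boundary — within the 1.2 mm shell band (2 × 0.6).

shell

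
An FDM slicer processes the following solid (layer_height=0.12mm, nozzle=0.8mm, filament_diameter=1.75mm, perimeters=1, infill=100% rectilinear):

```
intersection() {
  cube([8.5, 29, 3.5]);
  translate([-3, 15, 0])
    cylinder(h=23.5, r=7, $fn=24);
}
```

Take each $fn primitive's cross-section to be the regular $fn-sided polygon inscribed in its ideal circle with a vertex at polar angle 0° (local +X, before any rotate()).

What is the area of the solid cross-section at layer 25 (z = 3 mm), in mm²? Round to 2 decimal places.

35.68 mm²

At z = 3 mm: the cube is present — its section is the full 8.5×29 rectangle (area 246.50 mm²); the r=7 cylinder at (-3, 15) gives a regular 24-gon of circumradius 7 (constant along its height) (area = (24/2)·7.000²·sin(360°/24) = 152.19 mm²); After intersecting: the r=7 cylinder at (-3, 15) partially overlaps the 8.5×29 cube; clipping to the common part keeps 35.68 mm² — area = 35.68 mm². Overall, the cross-section is a single solid region. Net area = 35.68 mm².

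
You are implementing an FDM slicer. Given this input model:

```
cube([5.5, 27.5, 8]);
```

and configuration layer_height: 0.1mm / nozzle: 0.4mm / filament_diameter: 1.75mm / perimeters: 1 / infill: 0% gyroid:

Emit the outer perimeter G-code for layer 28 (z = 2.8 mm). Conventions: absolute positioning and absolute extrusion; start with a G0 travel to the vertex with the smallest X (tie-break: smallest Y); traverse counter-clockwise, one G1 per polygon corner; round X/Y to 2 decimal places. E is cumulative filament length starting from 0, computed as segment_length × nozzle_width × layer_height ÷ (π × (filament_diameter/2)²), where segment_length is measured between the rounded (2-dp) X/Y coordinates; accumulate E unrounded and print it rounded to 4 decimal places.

G0 X0.00 Y0.00 Z2.80
G1 X5.50 Y0.00 E0.0915
G1 X5.50 Y27.50 E0.5488
G1 X0.00 Y27.50 E0.6403
G1 X0.00 Y0.00 E1.0976

At z = 2.8 mm: the cube (footprint 5.5×27.5) is included at this height. The outline is a single polygon with 4 vertices. Extrusion per mm of travel: 0.4 × 0.1 / (π × 0.875²) = 0.016630. Accumulating E over each segment gives final E = 1.0976.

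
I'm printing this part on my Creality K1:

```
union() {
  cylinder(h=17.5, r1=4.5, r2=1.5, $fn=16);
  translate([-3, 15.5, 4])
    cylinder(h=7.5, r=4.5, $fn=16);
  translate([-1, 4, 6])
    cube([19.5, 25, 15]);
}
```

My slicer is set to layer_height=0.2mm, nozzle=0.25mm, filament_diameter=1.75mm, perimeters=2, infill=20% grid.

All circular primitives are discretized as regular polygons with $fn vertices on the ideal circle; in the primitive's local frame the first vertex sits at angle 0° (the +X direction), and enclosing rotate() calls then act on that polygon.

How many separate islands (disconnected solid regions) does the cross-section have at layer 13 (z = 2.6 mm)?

At z = 2.6 mm: the cone: at t=0.149 of its height the radius interpolates to r₁+(r₂−r₁)t = 4.054, giving a regular 16-gon of that circumradius; the cylinder at (-3, 15.5) is absent (z outside [4, 11.5]); the cube at (-1, 4) does not reach this height (z outside [6, 21]); Combining (union): only the cone is present, so the union is just that shape — 1 connected region. Overall, the cross-section is a single solid region. Island count = 1.

1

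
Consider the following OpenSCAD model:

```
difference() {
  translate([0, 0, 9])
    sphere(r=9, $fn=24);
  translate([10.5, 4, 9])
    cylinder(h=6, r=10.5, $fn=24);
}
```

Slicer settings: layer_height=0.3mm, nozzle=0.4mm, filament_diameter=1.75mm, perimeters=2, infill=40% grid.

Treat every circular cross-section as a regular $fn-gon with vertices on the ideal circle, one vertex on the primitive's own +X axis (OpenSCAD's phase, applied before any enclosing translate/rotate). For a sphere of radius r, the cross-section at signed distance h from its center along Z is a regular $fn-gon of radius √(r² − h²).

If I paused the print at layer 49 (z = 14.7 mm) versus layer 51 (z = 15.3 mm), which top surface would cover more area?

Layer 49 (z = 14.7): the r=9 sphere slices to a regular 24-gon of circumradius 6.965 (√(r²−h²) with h=5.7 from center) (area = (24/2)·6.965²·sin(360°/24) = 150.66 mm²); the r=10.5 cylinder at (10.5, 4) contributes a regular 24-gon of circumradius 10.5 (area = (24/2)·10.500²·sin(360°/24) = 342.42 mm²); After the difference (first − rest): starting from the r=9 sphere (150.66 mm²), the r=10.5 cylinder at (10.5, 4) partially overlaps it — only the 54.38 mm² overlap (of its 342.42 mm²) is removed, clipping the outline — area = 96.28 mm². So its area = 96.28 mm². Layer 51 (z = 15.3): the r=9 sphere slices to a regular 24-gon of circumradius 6.427 (√(r²−h²) with h=6.3 from center) (area = (24/2)·6.427²·sin(360°/24) = 128.30 mm²); the cylinder at (10.5, 4) is not intersected at this z (z outside [9, 15]); Taking the first minus the rest: none of the subtracted shapes is present at this height, so the r=9 sphere is unchanged — area = 128.30 mm². So its area = 128.30 mm². Layer 51 is larger (128.30 vs 96.28 mm²).

layer 51 (z = 15.3 mm)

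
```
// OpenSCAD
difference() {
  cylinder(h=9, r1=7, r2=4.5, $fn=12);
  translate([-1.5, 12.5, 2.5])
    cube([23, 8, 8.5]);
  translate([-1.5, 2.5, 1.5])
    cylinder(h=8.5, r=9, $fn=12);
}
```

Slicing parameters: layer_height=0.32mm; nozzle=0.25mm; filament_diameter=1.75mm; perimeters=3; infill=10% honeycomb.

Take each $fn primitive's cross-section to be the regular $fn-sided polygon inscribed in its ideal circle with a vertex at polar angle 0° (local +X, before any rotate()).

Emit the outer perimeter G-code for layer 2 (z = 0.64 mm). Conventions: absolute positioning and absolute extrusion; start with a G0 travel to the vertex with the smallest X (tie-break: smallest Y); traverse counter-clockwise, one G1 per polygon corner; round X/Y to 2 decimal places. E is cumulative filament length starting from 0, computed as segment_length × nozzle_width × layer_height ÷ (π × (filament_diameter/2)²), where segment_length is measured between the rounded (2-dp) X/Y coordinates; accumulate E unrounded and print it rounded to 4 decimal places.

At z = 0.64 mm: the cone contributes a regular 12-gon of circumradius 6.822 (interpolated between r1=7 and r2=4.5 at t=0.071); the cube at (-1.5, 12.5) is absent (z outside [2.5, 11]); the cylinder at (-1.5, 2.5) does not reach this height (z outside [1.5, 10]); Taking the first minus the rest: none of the subtracted shapes is present at this height, so the cone is unchanged — 1 connected region. The outline is a single polygon with 12 vertices. Extrusion per mm of travel: 0.25 × 0.32 / (π × 0.875²) = 0.033260. Accumulating E over each segment gives final E = 1.4095.

G0 X-6.82 Y0.00 Z0.64
G1 X-5.91 Y-3.41 E0.1174
G1 X-3.41 Y-5.91 E0.2350
G1 X0.00 Y-6.82 E0.3524
G1 X3.41 Y-5.91 E0.4698
G1 X5.91 Y-3.41 E0.5873
G1 X6.82 Y0.00 E0.7047
G1 X5.91 Y3.41 E0.8221
G1 X3.41 Y5.91 E0.9397
G1 X0.00 Y6.82 E1.0571
G1 X-3.41 Y5.91 E1.1745
G1 X-5.91 Y3.41 E1.2921
G1 X-6.82 Y0.00 E1.4095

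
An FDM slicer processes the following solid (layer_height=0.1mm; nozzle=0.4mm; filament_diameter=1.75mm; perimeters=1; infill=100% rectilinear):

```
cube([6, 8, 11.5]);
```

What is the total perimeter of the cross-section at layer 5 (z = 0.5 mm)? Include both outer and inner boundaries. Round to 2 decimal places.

At z = 0.5 mm: the cube is present — its section is the full 6×8 rectangle (perimeter 28.00 mm). Overall, the cross-section is a single solid region. Total boundary length (outer) = 28.00 mm.

28.00 mm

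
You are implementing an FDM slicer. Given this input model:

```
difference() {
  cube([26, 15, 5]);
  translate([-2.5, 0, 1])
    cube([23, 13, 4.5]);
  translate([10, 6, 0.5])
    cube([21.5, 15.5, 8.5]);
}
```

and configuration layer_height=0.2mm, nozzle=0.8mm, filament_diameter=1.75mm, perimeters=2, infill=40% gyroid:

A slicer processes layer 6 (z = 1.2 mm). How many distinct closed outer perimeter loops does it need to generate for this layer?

At z = 1.2 mm: the cube is present — its section is the full 26×15 rectangle; the 23×13 cube at (-2.5, 0) contributes its full rectangle; the cube at (10, 6) is present — its section is the full 21.5×15.5 rectangle; Subtracting the remaining from the first: starting from the 26×15 cube, the 23×13 cube at (-2.5, 0) partially overlaps it — only the 266.50 mm² overlap (of its 299.00 mm²) is removed, clipping the outline; the 21.5×15.5 cube at (10, 6) partially overlaps it — only the 70.50 mm² overlap (of its 333.25 mm²) is removed, clipping the outline — 2 connected regions. The result has 2 disconnected regions.

2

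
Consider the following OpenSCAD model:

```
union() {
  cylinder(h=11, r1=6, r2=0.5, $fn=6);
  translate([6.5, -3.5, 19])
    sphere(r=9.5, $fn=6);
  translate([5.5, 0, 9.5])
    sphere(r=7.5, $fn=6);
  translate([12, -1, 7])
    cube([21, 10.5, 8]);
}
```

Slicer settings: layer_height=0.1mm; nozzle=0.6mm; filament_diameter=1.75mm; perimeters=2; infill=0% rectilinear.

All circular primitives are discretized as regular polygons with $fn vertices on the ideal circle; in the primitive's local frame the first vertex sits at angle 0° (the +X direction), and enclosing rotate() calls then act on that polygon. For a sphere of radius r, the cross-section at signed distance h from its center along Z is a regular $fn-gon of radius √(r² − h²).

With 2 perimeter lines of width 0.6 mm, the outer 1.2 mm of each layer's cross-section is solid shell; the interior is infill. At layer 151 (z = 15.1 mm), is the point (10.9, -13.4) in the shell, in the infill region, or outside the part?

At z = 15.1 mm: the cone does not reach this height (z outside [0, 11]); the sphere at (6.5, -3.5): section is a regular 6-gon, circumradius = √(r²−h²) = √(9.5²−3.9²) = 8.663; the r=7.5 sphere at (5.5, 0) slices to a regular 6-gon of circumradius 4.989 (√(r²−h²) with h=5.6 from center); the cube at (12, -1) does not reach this height (z outside [7, 15]); Merging all regions: the regions partially overlap (shared area 63.02 mm²), so overlapping operands fuse into one piece — 1 connected region. Overall, the cross-section is a single solid region. The nearest boundary edge runs (15.16, -3.50)→(10.83, -11.00); distance from the point to it = 2.40 mm. The point is not inside any of the regions above, so it lies outside the cross-section (2.40 mm from the nearest boundary).

outside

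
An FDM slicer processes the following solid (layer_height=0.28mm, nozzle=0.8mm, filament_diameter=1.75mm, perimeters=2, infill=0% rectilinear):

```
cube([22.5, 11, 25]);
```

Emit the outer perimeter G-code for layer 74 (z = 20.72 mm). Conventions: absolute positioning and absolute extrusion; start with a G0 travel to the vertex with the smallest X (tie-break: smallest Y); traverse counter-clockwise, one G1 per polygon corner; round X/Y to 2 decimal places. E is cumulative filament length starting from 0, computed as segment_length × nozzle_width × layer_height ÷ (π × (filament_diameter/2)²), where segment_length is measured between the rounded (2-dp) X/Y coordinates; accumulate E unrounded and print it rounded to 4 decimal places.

G0 X0.00 Y0.00 Z20.72
G1 X22.50 Y0.00 E2.0954
G1 X22.50 Y11.00 E3.1198
G1 X0.00 Y11.00 E5.2152
G1 X0.00 Y0.00 E6.2396

At z = 20.72 mm: the cube is present — its section is the full 22.5×11 rectangle. The outline is a single polygon with 4 vertices. Extrusion per mm of travel: 0.8 × 0.28 / (π × 0.875²) = 0.093128. Accumulating E over each segment gives final E = 6.2396.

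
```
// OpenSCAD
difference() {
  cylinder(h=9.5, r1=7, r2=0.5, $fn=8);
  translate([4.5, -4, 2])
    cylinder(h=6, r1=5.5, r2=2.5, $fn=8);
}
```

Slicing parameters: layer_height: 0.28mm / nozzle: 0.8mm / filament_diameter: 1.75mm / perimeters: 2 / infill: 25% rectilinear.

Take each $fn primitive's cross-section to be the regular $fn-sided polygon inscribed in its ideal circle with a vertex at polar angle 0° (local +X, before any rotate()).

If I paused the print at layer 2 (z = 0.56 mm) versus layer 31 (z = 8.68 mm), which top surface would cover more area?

Layer 2 (z = 0.56): the cone (r1=7→r2=0.5) has section circumradius 6.617 here — a regular 8-gon (area = (8/2)·6.617²·sin(360°/8) = 123.84 mm²); the cone at (4.5, -4) does not reach this height (z outside [2, 8]); After the difference (first − rest): none of the subtracted shapes is present at this height, so the cone is unchanged — area = 123.84 mm². So its area = 123.84 mm². Layer 31 (z = 8.68): the cone: at t=0.914 of its height the radius interpolates to r₁+(r₂−r₁)t = 1.061, giving a regular 8-gon of that circumradius (area = (8/2)·1.061²·sin(360°/8) = 3.18 mm²); the cone at (4.5, -4) is not intersected at this z (z outside [2, 8]); After the difference (first − rest): none of the subtracted shapes is present at this height, so the cone is unchanged — area = 3.18 mm². So its area = 3.18 mm². Layer 2 is larger (123.84 vs 3.18 mm²).

layer 2 (z = 0.56 mm)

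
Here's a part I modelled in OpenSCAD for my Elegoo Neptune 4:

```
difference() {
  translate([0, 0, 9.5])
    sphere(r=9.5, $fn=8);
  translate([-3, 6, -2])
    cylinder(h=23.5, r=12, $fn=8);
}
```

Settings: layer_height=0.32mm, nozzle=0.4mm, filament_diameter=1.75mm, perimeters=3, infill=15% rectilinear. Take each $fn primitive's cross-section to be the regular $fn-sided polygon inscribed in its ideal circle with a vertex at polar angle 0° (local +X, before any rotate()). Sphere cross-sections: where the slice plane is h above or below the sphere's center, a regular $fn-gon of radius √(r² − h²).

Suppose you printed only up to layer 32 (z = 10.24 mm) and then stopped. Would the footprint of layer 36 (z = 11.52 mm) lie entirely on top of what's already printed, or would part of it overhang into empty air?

Compare the two slices. At z = 10.24: the r=9.5 sphere contributes a regular 8-gon of circumradius √(9.5²−0.74²) = 9.471 (area = (8/2)·9.471²·sin(360°/8) = 253.72 mm²); the cylinder at (-3, 6): section is a regular 8-gon, circumradius r=12 (area = (8/2)·12.000²·sin(360°/8) = 407.29 mm²); After the difference (first − rest): starting from the r=9.5 sphere (253.72 mm²), the r=12 cylinder at (-3, 6) partially overlaps it — only the 186.26 mm² overlap (of its 407.29 mm²) is removed, clipping the outline — area = 67.46 mm². At z = 11.52: the r=9.5 sphere contributes a regular 8-gon of circumradius √(9.5²−2.02²) = 9.283 (area = (8/2)·9.283²·sin(360°/8) = 243.72 mm²); the r=12 cylinder at (-3, 6) contributes a regular 8-gon of circumradius 12 (area = (8/2)·12.000²·sin(360°/8) = 407.29 mm²); Taking the first minus the rest: starting from the r=9.5 sphere (243.72 mm²), the r=12 cylinder at (-3, 6) partially overlaps it — only the 181.15 mm² overlap (of its 407.29 mm²) is removed, clipping the outline — area = 62.57 mm². Checking containment: the cross-section at z = 11.52 is a subset of the cross-section at z = 10.24.

entirely on top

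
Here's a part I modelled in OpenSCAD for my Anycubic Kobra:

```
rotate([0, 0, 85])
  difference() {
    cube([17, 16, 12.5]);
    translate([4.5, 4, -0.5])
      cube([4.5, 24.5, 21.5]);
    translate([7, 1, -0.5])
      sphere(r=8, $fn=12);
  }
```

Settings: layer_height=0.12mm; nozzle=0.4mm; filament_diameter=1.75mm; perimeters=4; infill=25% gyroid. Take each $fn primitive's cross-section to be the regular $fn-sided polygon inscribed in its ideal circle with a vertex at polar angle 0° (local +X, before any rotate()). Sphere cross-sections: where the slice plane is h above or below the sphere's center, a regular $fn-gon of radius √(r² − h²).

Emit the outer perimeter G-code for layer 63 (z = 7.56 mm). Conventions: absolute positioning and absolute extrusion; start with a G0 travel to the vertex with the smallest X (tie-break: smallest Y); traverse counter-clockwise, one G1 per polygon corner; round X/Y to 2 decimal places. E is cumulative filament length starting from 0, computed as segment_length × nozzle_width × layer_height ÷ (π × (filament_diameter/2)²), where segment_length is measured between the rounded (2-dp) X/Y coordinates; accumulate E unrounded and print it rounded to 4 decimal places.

At z = 7.56 mm: the cube is present — its section is the full 17×16 rectangle; the 4.5×24.5 cube at (4.5, 4) contributes its full rectangle; the sphere at (7, 1) is absent (|z−center|=8.060 > r=8); After the difference (first − rest): starting from the 17×16 cube, the 4.5×24.5 cube at (4.5, 4) partially overlaps it — only the 54.00 mm² overlap (of its 110.25 mm²) is removed, clipping the outline — 1 connected region; (rotated 85° about Z; rotation is an isometry so areas/perimeters/island counts are preserved). The outline is a single polygon with 8 vertices. Extrusion per mm of travel: 0.4 × 0.12 / (π × 0.875²) = 0.019956. Accumulating E over each segment gives final E = 1.7963.

G0 X-15.94 Y1.39 Z7.56
G1 X0.00 Y0.00 E0.3193
G1 X1.48 Y16.94 E0.6587
G1 X-14.46 Y18.33 E0.9780
G1 X-15.15 Y10.36 E1.1376
G1 X-3.20 Y9.31 E1.3770
G1 X-3.59 Y4.83 E1.4667
G1 X-15.55 Y5.88 E1.7063
G1 X-15.94 Y1.39 E1.7963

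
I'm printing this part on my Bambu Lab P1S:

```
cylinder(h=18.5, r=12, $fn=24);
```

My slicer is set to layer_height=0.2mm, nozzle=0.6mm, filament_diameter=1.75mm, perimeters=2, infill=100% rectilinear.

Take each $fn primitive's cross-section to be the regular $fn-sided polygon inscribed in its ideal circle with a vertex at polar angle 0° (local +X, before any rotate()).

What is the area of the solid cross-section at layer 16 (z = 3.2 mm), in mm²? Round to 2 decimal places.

At z = 3.2 mm: the r=12 cylinder gives a regular 24-gon of circumradius 12 (constant along its height) (area = (24/2)·12.000²·sin(360°/24) = 447.24 mm²). Overall, the cross-section is a single solid region. Net area = 447.24 mm².

447.24 mm²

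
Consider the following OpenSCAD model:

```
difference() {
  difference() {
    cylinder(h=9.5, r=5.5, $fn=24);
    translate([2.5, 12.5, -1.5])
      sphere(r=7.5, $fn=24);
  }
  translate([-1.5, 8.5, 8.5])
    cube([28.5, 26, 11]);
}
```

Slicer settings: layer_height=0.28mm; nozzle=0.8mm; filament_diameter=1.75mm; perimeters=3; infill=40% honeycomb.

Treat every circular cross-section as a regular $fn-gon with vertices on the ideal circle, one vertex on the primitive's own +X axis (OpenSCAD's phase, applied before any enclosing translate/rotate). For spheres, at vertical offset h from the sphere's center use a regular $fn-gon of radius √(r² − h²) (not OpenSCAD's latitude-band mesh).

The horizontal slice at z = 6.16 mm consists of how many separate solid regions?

At z = 6.16 mm: the cylinder: section is a regular 24-gon, circumradius r=5.5; the sphere at (2.5, 12.5) is not intersected at this z (|z−center|=7.660 > r=7.5); After the difference (first − rest): none of the subtracted shapes is present at this height, so the r=5.5 cylinder is unchanged — 1 connected region; the cube at (-1.5, 8.5) is not intersected at this z (z outside [8.5, 19.5]); Subtracting the remaining from the first: none of the subtracted shapes is present at this height, so the result so far is unchanged — 1 connected region. The result has 1 disconnected region.

1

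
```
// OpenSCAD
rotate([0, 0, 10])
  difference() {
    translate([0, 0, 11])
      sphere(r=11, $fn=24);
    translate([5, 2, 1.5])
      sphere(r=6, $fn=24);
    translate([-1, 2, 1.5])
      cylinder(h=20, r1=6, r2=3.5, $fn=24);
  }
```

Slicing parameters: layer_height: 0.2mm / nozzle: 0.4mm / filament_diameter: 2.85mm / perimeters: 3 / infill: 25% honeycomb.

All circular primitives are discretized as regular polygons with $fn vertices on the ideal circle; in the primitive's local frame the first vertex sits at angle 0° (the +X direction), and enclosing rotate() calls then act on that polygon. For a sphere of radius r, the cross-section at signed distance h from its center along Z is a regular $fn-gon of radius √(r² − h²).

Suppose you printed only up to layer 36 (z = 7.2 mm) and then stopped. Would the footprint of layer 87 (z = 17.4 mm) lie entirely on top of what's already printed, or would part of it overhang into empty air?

part overhangs

Compare the two slices. At z = 7.2: the sphere: section is a regular 24-gon, circumradius = √(r²−h²) = √(11²−3.8²) = 10.323 (area = (24/2)·10.323²·sin(360°/24) = 330.96 mm²); the sphere at (5, 2): section is a regular 24-gon, circumradius = √(r²−h²) = √(6²−5.7²) = 1.873 (area = (24/2)·1.873²·sin(360°/24) = 10.90 mm²); the cone at (-1, 2): at t=0.285 of its height the radius interpolates to r₁+(r₂−r₁)t = 5.287, giving a regular 24-gon of that circumradius (area = (24/2)·5.287²·sin(360°/24) = 86.83 mm²); Subtracting the remaining from the first: starting from the r=11 sphere (330.96 mm²), the r=6 sphere at (5, 2) lies wholly inside it (removes its full 10.90 mm² and its 11.74 mm outline becomes a hole wall); the cone at (-1, 2) partially overlaps it — only the 84.35 mm² overlap (of its 86.83 mm²) is removed, clipping the outline — area = 235.70 mm²; (rotated 10° about Z; rotation is an isometry so areas/perimeters/island counts are preserved). At z = 17.4: the r=11 sphere contributes a regular 24-gon of circumradius √(11²−6.4²) = 8.947 (area = (24/2)·8.947²·sin(360°/24) = 248.59 mm²); the sphere at (5, 2) is absent (|z−center|=15.900 > r=6); the cone at (-1, 2) contributes a regular 24-gon of circumradius 4.013 (interpolated between r1=6 and r2=3.5 at t=0.795) (area = (24/2)·4.013²·sin(360°/24) = 50.00 mm²); After the difference (first − rest): starting from the r=11 sphere (248.59 mm²), the cone at (-1, 2) lies wholly inside it (removes its full 50.00 mm² and its 25.14 mm outline becomes a hole wall) — area = 198.59 mm²; (rotated 10° about Z; rotation is an isometry so areas/perimeters/island counts are preserved). Checking containment: at z = 17.4 the cross-section extends beyond the z = 7.2 cross-section by about 45.25 mm².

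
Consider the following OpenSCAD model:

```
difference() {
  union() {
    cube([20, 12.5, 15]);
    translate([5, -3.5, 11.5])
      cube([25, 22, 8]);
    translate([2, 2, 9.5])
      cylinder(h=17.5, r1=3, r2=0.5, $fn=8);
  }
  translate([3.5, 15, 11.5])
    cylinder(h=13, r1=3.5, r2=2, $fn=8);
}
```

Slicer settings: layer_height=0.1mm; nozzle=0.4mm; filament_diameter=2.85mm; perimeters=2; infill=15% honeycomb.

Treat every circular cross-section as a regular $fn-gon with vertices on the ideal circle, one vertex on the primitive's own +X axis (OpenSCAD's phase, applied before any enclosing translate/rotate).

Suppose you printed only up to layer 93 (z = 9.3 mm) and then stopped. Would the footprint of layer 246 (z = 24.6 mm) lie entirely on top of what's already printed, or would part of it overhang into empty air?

entirely on top

Compare the two slices. At z = 9.3: the cube (footprint 20×12.5) is included at this height (area 250.00 mm²); the cube at (5, -3.5) is not intersected at this z (z outside [11.5, 19.5]); the cone at (2, 2) is not intersected at this z (z outside [9.5, 27]); Combining (union): only the 20×12.5 cube is present, so the union is just that shape — area = 250.00 mm²; the cone at (3.5, 15) does not reach this height (z outside [11.5, 24.5]); After the difference (first − rest): none of the subtracted shapes is present at this height, so the result so far is unchanged — area = 250.00 mm². At z = 24.6: the cube is not intersected at this z (z outside [0, 15]); the cube at (5, -3.5) is absent (z outside [11.5, 19.5]); the cone at (2, 2): at t=0.863 of its height the radius interpolates to r₁+(r₂−r₁)t = 0.843, giving a regular 8-gon of that circumradius (area = (8/2)·0.843²·sin(360°/8) = 2.01 mm²); Combining (union): only the cone at (2, 2) is present, so the union is just that shape — area = 2.01 mm²; the cone at (3.5, 15) is not intersected at this z (z outside [11.5, 24.5]); After the difference (first − rest): none of the subtracted shapes is present at this height, so that combined region is unchanged — area = 2.01 mm². Checking containment: the cross-section at z = 24.6 is a subset of the cross-section at z = 9.3.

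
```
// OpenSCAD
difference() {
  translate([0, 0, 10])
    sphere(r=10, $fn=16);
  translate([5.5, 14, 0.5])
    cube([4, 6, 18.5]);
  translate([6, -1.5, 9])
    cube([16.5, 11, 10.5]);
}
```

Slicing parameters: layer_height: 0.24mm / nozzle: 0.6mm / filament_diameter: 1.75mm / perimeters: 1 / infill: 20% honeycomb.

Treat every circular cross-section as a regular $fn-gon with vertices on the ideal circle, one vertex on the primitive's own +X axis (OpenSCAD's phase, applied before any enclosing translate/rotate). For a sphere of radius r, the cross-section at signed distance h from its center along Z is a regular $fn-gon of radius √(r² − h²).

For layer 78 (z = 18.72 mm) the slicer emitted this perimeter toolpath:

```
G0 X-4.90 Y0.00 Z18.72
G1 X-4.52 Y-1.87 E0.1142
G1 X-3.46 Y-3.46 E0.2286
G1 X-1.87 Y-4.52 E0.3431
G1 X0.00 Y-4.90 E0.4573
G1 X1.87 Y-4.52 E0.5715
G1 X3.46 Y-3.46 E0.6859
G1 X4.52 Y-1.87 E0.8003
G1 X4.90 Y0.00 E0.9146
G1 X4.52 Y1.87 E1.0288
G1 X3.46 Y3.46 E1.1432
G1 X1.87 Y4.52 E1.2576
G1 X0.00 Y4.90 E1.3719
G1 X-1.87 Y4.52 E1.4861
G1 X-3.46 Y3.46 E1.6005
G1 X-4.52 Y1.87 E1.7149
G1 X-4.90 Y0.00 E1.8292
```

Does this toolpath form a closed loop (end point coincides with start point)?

yes

Start point (G0): (-4.90, 0.00). End point (last G1): the path returns to the start — closed.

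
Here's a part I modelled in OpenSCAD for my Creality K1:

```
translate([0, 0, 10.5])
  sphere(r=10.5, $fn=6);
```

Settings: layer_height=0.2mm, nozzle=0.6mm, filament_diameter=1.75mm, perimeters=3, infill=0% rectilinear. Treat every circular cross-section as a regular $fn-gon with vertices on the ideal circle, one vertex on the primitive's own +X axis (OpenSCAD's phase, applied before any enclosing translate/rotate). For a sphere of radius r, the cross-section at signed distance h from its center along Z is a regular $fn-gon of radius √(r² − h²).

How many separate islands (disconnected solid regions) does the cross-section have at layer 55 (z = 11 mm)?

At z = 11 mm: the r=10.5 sphere contributes a regular 6-gon of circumradius √(10.5²−0.5²) = 10.488. Overall, the cross-section is a single solid region. Island count = 1.

1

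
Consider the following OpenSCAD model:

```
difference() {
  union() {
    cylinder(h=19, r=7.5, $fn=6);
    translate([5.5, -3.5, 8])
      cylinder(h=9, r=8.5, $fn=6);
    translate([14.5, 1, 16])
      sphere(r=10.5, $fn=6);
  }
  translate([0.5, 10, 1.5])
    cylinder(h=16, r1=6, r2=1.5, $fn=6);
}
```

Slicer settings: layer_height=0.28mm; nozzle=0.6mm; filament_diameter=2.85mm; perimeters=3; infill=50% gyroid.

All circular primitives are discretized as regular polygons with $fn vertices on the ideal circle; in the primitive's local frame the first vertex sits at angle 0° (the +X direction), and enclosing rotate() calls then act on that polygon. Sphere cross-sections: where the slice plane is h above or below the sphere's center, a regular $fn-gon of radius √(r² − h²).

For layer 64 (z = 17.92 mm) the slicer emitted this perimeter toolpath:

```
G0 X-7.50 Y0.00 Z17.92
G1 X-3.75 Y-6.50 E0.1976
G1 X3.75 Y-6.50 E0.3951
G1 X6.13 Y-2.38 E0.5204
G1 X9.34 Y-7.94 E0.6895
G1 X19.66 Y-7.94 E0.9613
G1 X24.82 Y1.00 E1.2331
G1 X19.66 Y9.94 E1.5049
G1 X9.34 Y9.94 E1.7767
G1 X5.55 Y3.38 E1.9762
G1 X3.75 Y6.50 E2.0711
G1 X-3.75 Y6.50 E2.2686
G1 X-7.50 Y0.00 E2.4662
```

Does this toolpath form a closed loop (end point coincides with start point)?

Start point (G0): (-7.50, 0.00). End point (last G1): the path returns to the start — closed.

yes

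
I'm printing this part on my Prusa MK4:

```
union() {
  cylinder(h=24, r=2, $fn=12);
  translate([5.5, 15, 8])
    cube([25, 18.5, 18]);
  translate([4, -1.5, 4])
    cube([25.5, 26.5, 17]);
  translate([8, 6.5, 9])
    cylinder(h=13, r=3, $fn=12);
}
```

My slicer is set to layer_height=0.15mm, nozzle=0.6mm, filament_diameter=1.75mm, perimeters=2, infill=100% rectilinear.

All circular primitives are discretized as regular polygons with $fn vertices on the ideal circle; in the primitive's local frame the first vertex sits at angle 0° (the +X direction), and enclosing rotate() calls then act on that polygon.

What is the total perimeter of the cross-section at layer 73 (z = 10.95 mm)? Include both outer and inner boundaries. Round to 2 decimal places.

135.42 mm

At z = 10.95 mm: the r=2 cylinder gives a regular 12-gon of circumradius 2 (constant along its height) (perimeter = 2·12·2.000·sin(180°/12) = 12.42 mm); the 25×18.5 cube at (5.5, 15) contributes its full rectangle (perimeter 87.00 mm); the 25.5×26.5 cube at (4, -1.5) contributes its full rectangle (perimeter 104.00 mm); the r=3 cylinder at (8, 6.5) contributes a regular 12-gon of circumradius 3 (perimeter = 2·12·3.000·sin(180°/12) = 18.63 mm); Taking the union: the regions partially overlap (shared area 267.00 mm²), so the edge portions inside another operand are dropped and the merged outline is re-measured after clipping — boundary = 135.42 mm. Overall, the cross-section has 2 separate islands. Total boundary length (outer) = 135.42 mm.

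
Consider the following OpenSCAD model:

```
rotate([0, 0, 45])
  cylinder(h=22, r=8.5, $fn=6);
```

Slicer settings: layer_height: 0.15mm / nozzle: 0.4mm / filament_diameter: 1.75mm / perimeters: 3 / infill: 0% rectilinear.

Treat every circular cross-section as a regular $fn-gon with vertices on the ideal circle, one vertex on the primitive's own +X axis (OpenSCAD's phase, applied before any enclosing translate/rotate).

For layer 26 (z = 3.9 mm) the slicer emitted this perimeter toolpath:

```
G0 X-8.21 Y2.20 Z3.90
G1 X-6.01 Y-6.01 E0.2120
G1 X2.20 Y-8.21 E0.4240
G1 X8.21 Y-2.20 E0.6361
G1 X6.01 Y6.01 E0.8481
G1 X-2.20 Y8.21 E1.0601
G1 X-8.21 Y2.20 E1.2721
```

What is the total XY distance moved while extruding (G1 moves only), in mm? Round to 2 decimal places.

51.00 mm

Sum the Euclidean lengths of each G1 segment: total = 51.00 mm.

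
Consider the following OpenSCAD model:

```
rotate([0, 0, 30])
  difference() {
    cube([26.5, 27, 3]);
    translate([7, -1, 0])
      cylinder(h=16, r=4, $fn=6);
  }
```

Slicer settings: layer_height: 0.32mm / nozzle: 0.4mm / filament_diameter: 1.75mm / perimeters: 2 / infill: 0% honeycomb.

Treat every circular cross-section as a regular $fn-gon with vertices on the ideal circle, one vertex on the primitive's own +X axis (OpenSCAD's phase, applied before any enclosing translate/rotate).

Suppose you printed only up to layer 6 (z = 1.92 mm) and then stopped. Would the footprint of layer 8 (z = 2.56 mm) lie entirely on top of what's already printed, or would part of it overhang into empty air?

Compare the two slices. At z = 1.92: the 26.5×27 cube contributes its full rectangle (area 715.50 mm²); the cylinder at (7, -1): section is a regular 6-gon, circumradius r=4 (area = (6/2)·4.000²·sin(360°/6) = 41.57 mm²); Subtracting the remaining from the first: starting from the 26.5×27 cube (715.50 mm²), the r=4 cylinder at (7, -1) partially overlaps it — only the 13.36 mm² overlap (of its 41.57 mm²) is removed, clipping the outline — area = 702.14 mm²; (whole slice rotated 30° about Z — lengths, areas and connectivity unchanged). At z = 2.56: the cube is present — its section is the full 26.5×27 rectangle (area 715.50 mm²); the r=4 cylinder at (7, -1) contributes a regular 6-gon of circumradius 4 (area = (6/2)·4.000²·sin(360°/6) = 41.57 mm²); Taking the first minus the rest: starting from the 26.5×27 cube (715.50 mm²), the r=4 cylinder at (7, -1) partially overlaps it — only the 13.36 mm² overlap (of its 41.57 mm²) is removed, clipping the outline — area = 702.14 mm²; (whole slice rotated 30° about Z — lengths, areas and connectivity unchanged). Checking containment: the cross-section at z = 2.56 is a subset of the cross-section at z = 1.92.

entirely on top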